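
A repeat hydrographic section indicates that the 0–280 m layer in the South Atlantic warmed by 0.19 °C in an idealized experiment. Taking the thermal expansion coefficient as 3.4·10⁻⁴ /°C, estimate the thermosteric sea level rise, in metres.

Δh = αΔT·H = 3.4×10⁻⁴ × 0.19 × 280 = 0.018088 m

0.0181 m of thermosteric rise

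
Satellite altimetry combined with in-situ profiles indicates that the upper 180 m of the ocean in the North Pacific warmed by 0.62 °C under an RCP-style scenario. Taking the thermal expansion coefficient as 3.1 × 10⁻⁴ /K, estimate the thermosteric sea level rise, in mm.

34.6 mm

Δh = αΔT·H = 3.1×10⁻⁴ × 0.62 × 180 = 0.034596 m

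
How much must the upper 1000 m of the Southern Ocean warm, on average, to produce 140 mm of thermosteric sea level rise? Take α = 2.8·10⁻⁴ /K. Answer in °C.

ΔT = Δh/(αH) = 0.14 / (2.8×10⁻⁴ × 1000) = 0.5000 °C

0.50 °C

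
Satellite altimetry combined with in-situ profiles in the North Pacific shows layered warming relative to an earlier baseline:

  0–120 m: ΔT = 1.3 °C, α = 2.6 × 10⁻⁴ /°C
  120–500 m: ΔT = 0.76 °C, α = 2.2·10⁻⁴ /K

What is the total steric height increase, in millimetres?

0–120 m: 1.3 × 2.6×10⁻⁴ × 120 = 0.04056 m
0.76 × 2.2×10⁻⁴ × 380 = 0.063536 m
Δh = 0.04056 + 0.063536 = 0.104096 m

Δh = 100 mm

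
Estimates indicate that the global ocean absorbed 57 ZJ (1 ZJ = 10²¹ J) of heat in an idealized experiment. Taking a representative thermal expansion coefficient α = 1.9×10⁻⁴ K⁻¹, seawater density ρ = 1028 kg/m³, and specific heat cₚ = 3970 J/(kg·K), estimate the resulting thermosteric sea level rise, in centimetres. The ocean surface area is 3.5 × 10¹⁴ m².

Per unit area: Q = 57×10²¹ / (3.5×10¹⁴) ≈ 1.629×10⁸ J/m²
Δh = αQ/(ρcₚ) = 1.9×10⁻⁴ × 1.629×10⁸ / (1028 × 3970) ≈ 0.0075839 m

Δh ≈ 0.758 cm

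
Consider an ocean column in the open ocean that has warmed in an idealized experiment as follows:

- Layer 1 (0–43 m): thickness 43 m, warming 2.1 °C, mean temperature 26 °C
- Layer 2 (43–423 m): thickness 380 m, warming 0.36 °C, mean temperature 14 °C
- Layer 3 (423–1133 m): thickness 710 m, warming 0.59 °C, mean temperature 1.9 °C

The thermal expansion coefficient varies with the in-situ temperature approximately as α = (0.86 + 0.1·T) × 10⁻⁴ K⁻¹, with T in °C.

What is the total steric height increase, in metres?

Layer 1: α = (0.86 + 0.1×26)×10⁻⁴ = 3.46×10⁻⁴ K⁻¹
Layer 2: α = (0.86 + 0.1×14)×10⁻⁴ = 2.26×10⁻⁴ K⁻¹
Layer 3: α = (0.86 + 0.1×1.9)×10⁻⁴ = 1.05×10⁻⁴ K⁻¹
0–43 m: 3.46×10⁻⁴ × 2.1 × 43 = 0.0312438 m
Layer 2: 380 × 0.36 × 2.26×10⁻⁴ = 0.0309168 m
Layer 3: 1.05×10⁻⁴ × 710 × 0.59 = 0.0439845 m
Δh = 0.0312438 + 0.0309168 + 0.0439845 = 0.1061451 m

Δh = 0.106 m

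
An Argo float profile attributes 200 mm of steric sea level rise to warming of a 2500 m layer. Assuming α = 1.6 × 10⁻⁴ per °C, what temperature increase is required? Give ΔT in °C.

ΔT = Δh/(αH) = 0.2 / (1.6×10⁻⁴ × 2500) = 0.5000 °C

ΔT ≈ 0.500 °C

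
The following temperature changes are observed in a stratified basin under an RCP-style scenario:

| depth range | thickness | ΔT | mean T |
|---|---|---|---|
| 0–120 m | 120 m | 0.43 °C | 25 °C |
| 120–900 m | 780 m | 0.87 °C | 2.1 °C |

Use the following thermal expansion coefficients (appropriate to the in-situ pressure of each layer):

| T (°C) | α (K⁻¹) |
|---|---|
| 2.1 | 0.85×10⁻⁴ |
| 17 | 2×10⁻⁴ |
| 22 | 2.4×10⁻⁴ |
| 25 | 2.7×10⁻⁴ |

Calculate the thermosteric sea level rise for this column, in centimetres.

Layer 1 at 25 °C → α = 2.7×10⁻⁴ K⁻¹
Layer 2 at 2.1 °C → α = 0.85×10⁻⁴ K⁻¹
Layer 1: 0.43 × 120 × 2.7×10⁻⁴ = 0.013932 m
780 × 0.87 × 0.85×10⁻⁴ = 0.057681 m
Δh = 0.013932 + 0.057681 = 0.071613 m ≈ 7.16 cm

Δh ≈ 7.16 cm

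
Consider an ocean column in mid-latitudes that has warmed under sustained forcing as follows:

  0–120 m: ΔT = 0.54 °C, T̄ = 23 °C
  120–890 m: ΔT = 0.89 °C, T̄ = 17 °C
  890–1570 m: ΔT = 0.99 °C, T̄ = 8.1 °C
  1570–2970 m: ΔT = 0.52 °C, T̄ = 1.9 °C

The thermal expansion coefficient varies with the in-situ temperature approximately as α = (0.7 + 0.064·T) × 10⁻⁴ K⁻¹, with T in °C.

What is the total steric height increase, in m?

Layer 1: α = (0.7 + 0.064×23)×10⁻⁴ = 2.172×10⁻⁴ K⁻¹
Layer 2: α = (0.7 + 0.064×17)×10⁻⁴ = 1.788×10⁻⁴ K⁻¹
Layer 3: α = (0.7 + 0.064×8.1)×10⁻⁴ = 1.2184×10⁻⁴ K⁻¹
Layer 4: α = (0.7 + 0.064×1.9)×10⁻⁴ = 0.8216×10⁻⁴ K⁻¹
0.54 × 2.172×10⁻⁴ × 120 = 0.01407456 m
770 × 1.788×10⁻⁴ × 0.89 = 0.12253164 m
Layer 3: 0.99 × 1.2184×10⁻⁴ × 680 = 0.082022688 m
1400 × 0.8216×10⁻⁴ × 0.52 = 0.05981248 m
Δh = 0.01407456 + 0.12253164 + 0.082022688 + 0.05981248 = 0.278441368 m

Δh = 0.278 m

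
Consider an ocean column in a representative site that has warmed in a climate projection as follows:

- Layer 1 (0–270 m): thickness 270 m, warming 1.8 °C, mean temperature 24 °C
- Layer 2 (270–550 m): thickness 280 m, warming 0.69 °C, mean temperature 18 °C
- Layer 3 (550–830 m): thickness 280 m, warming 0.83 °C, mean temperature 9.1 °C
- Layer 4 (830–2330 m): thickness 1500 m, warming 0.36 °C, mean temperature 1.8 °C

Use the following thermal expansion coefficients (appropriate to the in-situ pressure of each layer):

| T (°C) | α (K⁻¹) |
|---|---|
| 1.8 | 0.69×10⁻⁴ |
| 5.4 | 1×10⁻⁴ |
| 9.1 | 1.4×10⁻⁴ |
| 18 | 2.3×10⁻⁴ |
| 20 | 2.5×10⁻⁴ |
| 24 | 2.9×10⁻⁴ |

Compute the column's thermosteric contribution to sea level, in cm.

about 25.5 cm

Layer 1 at 24 °C → α = 2.9×10⁻⁴ K⁻¹
Layer 2 at 18 °C → α = 2.3×10⁻⁴ K⁻¹
Layer 3 at 9.1 °C → α = 1.4×10⁻⁴ K⁻¹
Layer 4 at 1.8 °C → α = 0.69×10⁻⁴ K⁻¹
0–270 m: 270 × 2.9×10⁻⁴ × 1.8 = 0.14094 m
270–550 m: 2.3×10⁻⁴ × 0.69 × 280 = 0.044436 m
550–830 m: 1.4×10⁻⁴ × 0.83 × 280 = 0.032536 m
830–2330 m: 1500 × 0.69×10⁻⁴ × 0.36 = 0.03726 m
Δh = 0.14094 + 0.044436 + 0.032536 + 0.03726 = 0.255172 m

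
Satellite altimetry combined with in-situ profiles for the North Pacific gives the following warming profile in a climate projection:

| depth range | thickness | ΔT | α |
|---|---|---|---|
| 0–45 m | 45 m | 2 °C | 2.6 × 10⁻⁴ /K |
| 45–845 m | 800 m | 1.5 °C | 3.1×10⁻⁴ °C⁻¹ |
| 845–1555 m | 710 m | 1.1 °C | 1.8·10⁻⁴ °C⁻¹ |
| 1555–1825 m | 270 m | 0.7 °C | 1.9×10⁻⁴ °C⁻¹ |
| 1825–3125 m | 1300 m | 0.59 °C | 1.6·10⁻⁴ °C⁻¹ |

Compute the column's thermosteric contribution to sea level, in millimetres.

Layer 1: 2 × 2.6×10⁻⁴ × 45 = 0.02340 m
45–845 m: 3.1×10⁻⁴ × 1.5 × 800 = 0.37200 m
1.1 × 710 × 1.8×10⁻⁴ = 0.14058 m
0.7 × 1.9×10⁻⁴ × 270 = 0.03591 m
1825–3125 m: 0.59 × 1.6×10⁻⁴ × 1300 = 0.12272 m
Δh = 0.02340 + 0.37200 + 0.14058 + 0.03591 + 0.12272 = 0.69461 m

about 690 mm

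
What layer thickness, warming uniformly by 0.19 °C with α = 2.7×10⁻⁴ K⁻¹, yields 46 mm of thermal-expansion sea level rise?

about 897 m

H = Δh/(αΔT) = 0.046 / (2.7×10⁻⁴ × 0.19) ≈ 896.7 m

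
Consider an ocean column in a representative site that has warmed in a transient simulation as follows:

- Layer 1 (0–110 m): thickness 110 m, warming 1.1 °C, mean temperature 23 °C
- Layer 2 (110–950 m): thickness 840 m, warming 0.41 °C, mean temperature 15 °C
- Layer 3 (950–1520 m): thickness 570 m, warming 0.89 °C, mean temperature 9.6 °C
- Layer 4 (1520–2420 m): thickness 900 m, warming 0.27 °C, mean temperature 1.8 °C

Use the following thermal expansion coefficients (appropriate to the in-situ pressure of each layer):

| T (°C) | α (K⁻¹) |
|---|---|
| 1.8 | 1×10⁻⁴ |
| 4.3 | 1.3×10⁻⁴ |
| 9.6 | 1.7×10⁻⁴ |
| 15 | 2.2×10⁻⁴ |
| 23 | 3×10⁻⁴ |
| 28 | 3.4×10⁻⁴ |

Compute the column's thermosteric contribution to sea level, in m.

Δh = 0.223 m

Layer 1 at 23 °C → α = 3×10⁻⁴ K⁻¹
Layer 2 at 15 °C → α = 2.2×10⁻⁴ K⁻¹
Layer 3 at 9.6 °C → α = 1.7×10⁻⁴ K⁻¹
Layer 4 at 1.8 °C → α = 1×10⁻⁴ K⁻¹
0–110 m: 3×10⁻⁴ × 1.1 × 110 = 0.03630 m
Layer 2: 0.41 × 2.2×10⁻⁴ × 840 = 0.075768 m
0.89 × 570 × 1.7×10⁻⁴ = 0.086241 m
0.27 × 1×10⁻⁴ × 900 = 0.02430 m
Δh = 0.03630 + 0.075768 + 0.086241 + 0.02430 = 0.222609 m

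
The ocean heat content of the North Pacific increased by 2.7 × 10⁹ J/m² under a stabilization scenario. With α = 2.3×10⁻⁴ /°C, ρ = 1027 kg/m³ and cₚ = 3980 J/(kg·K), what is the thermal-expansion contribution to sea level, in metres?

Δh = αQ/(ρcₚ) = 2.3×10⁻⁴ × 2.7×10⁹ / (1027 × 3980) ≈ 0.15193 m

about 0.152 m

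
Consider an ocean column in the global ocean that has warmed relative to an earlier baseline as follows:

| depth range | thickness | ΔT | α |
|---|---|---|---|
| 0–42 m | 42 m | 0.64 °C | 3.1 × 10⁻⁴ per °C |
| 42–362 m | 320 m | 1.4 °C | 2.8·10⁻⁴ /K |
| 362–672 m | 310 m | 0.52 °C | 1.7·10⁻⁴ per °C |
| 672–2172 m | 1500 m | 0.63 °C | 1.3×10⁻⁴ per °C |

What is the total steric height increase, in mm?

0.64 × 3.1×10⁻⁴ × 42 = 0.0083328 m
1.4 × 2.8×10⁻⁴ × 320 = 0.12544 m
1.7×10⁻⁴ × 310 × 0.52 = 0.027404 m
0.63 × 1.3×10⁻⁴ × 1500 = 0.12285 m
Δh = 0.0083328 + 0.12544 + 0.027404 + 0.12285 = 0.2840268 m

Δh = 284 mm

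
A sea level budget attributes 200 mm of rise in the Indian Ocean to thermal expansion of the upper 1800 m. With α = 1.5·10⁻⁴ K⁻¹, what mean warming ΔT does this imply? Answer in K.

ΔT = Δh/(αH) = 0.2 / (1.5×10⁻⁴ × 1800) ≈ 0.7407 K

about 0.741 K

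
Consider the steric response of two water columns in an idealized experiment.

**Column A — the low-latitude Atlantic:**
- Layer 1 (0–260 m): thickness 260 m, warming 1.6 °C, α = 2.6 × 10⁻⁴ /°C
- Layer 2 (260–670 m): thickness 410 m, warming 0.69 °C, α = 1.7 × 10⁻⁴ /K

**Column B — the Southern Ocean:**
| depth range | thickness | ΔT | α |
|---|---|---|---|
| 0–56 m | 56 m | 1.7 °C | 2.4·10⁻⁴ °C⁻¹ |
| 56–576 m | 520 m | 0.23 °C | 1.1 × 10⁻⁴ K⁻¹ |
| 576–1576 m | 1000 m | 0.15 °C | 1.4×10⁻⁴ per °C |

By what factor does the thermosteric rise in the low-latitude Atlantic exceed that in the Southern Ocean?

≈ 2.74×

A 1.6 × 260 × 2.6×10⁻⁴ = 0.10816 m
A 260–670 m: 410 × 1.7×10⁻⁴ × 0.69 = 0.048093 m
A total: 0.156253 m
B Layer 1: 1.7 × 2.4×10⁻⁴ × 56 = 0.022848 m
B 56–576 m: 520 × 0.23 × 1.1×10⁻⁴ = 0.013156 m
B 1.4×10⁻⁴ × 1000 × 0.15 = 0.02100 m
B total: 0.057004 m
Ratio: 0.156253 / 0.057004 ≈ 2.741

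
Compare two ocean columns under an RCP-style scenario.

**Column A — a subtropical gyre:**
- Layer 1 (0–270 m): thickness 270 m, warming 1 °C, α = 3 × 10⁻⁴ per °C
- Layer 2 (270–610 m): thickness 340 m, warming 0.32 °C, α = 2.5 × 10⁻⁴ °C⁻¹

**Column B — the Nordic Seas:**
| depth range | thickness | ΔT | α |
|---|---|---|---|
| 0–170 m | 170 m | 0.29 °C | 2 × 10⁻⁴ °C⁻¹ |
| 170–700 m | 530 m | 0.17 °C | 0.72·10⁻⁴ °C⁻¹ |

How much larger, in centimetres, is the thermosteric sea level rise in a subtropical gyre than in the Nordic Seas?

9.19 cm larger

A Layer 1: 270 × 1 × 3×10⁻⁴ = 0.08100 m
A 0.32 × 2.5×10⁻⁴ × 340 = 0.02720 m
A total: 0.10820 m
B Layer 1: 0.29 × 170 × 2×10⁻⁴ = 0.00986 m
B 0.72×10⁻⁴ × 530 × 0.17 = 0.0064872 m
B total: 0.0163472 m
Difference: 0.10820 − 0.0163472 = 0.0918528 m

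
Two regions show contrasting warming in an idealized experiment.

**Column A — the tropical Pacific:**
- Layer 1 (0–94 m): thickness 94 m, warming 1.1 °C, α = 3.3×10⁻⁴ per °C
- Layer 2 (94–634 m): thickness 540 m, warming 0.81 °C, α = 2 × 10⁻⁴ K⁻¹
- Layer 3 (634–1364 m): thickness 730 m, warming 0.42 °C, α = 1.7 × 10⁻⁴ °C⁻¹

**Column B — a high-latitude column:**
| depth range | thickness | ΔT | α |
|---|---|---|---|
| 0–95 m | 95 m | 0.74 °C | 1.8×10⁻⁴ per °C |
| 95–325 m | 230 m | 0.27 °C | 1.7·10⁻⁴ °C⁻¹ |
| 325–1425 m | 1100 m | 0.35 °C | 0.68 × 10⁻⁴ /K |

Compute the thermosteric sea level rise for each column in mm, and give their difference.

A: 174 mm; B: 49.4 mm; difference 124 mm

A 0–94 m: 1.1 × 3.3×10⁻⁴ × 94 = 0.034122 m
A 540 × 0.81 × 2×10⁻⁴ = 0.08748 m
A 730 × 1.7×10⁻⁴ × 0.42 = 0.052122 m
A total: 0.173724 m
B 1.8×10⁻⁴ × 0.74 × 95 = 0.012654 m
B Layer 2: 1.7×10⁻⁴ × 0.27 × 230 = 0.010557 m
B 325–1425 m: 0.68×10⁻⁴ × 1100 × 0.35 = 0.02618 m
B total: 0.049391 m
Difference: 0.173724 − 0.049391 = 0.124333 m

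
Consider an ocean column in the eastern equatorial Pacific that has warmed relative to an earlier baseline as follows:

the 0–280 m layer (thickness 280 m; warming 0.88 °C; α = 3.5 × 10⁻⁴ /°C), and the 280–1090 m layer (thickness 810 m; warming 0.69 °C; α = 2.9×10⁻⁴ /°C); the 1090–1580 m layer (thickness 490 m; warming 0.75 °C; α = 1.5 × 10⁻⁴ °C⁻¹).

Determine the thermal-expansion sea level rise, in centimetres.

Δh = 30.3 cm

0–280 m: 0.88 × 3.5×10⁻⁴ × 280 = 0.08624 m
810 × 0.69 × 2.9×10⁻⁴ = 0.162081 m
1090–1580 m: 0.75 × 1.5×10⁻⁴ × 490 = 0.055125 m
Δh = 0.08624 + 0.162081 + 0.055125 = 0.303446 m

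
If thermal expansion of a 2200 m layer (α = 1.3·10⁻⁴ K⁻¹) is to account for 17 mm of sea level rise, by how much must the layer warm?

0.0594 K

ΔT = Δh/(αH) = 0.017 / (1.3×10⁻⁴ × 2200) ≈ 0.05944 K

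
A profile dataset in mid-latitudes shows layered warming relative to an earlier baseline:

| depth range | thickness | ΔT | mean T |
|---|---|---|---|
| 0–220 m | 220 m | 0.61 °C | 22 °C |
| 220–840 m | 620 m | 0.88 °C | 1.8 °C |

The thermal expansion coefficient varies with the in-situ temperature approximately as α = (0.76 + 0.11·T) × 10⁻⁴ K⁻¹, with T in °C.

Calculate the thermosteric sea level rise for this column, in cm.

Layer 1: α = (0.76 + 0.11×22)×10⁻⁴ = 3.18×10⁻⁴ K⁻¹
Layer 2: α = (0.76 + 0.11×1.8)×10⁻⁴ = 0.958×10⁻⁴ K⁻¹
Layer 1: 220 × 3.18×10⁻⁴ × 0.61 = 0.0426756 m
Layer 2: 620 × 0.88 × 0.958×10⁻⁴ = 0.05226848 m
Δh = 0.0426756 + 0.05226848 = 0.09494408 m

Δh = 9.5 cm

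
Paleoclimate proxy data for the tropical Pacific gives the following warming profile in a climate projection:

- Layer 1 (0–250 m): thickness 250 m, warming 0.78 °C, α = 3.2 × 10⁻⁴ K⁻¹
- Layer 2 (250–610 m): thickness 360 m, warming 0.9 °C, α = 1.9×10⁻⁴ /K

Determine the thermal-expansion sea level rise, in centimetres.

Δh = 12 cm

Layer 1: 3.2×10⁻⁴ × 250 × 0.78 = 0.06240 m
250–610 m: 1.9×10⁻⁴ × 360 × 0.9 = 0.06156 m
Δh = 0.06240 + 0.06156 = 0.12396 m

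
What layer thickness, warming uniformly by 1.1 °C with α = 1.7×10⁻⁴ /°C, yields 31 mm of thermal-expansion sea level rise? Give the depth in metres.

H = Δh/(αΔT) = 0.031 / (1.7×10⁻⁴ × 1.1) ≈ 165.8 m

about 166 m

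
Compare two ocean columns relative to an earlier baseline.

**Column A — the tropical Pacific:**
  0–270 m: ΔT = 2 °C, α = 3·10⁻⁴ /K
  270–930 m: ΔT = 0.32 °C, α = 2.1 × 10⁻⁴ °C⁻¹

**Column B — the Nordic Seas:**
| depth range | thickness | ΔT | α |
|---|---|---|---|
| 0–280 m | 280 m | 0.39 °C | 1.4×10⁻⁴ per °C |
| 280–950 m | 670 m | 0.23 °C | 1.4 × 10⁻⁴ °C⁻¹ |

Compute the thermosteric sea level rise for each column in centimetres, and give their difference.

A 0–270 m: 3×10⁻⁴ × 270 × 2 = 0.16200 m
A Layer 2: 660 × 0.32 × 2.1×10⁻⁴ = 0.044352 m
A total: 0.206352 m
B 0–280 m: 0.39 × 280 × 1.4×10⁻⁴ = 0.015288 m
B 670 × 0.23 × 1.4×10⁻⁴ = 0.021574 m
B total: 0.036862 m
Difference: 0.206352 − 0.036862 = 0.16949 m

A: 20.6 cm; B: 3.69 cm; difference 16.9 cm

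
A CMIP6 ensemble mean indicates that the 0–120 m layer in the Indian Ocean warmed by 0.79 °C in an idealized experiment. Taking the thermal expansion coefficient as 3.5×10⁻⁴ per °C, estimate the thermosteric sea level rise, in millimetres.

Δh = αΔT·H = 3.5×10⁻⁴ × 0.79 × 120 = 0.03318 m

33 mm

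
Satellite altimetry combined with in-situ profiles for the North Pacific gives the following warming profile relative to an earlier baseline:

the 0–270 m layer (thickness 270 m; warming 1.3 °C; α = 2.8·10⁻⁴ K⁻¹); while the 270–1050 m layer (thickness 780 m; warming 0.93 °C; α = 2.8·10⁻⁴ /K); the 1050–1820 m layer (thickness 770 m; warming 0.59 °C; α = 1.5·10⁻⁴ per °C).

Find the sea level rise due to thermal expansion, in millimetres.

about 370 mm

Layer 1: 270 × 2.8×10⁻⁴ × 1.3 = 0.09828 m
Layer 2: 2.8×10⁻⁴ × 0.93 × 780 = 0.203112 m
0.59 × 770 × 1.5×10⁻⁴ = 0.068145 m
Δh = 0.09828 + 0.203112 + 0.068145 = 0.369537 m ≈ 370 mm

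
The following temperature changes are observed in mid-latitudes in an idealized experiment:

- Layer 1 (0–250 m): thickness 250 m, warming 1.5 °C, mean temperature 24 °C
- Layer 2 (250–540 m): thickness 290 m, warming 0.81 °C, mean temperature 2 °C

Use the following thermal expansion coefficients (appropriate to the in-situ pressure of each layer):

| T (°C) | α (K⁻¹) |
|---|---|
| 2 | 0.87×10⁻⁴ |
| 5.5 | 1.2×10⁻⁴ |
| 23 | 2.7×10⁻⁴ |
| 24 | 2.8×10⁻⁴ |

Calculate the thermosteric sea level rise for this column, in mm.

about 125 mm

Layer 1 at 24 °C → α = 2.8×10⁻⁴ K⁻¹
Layer 2 at 2 °C → α = 0.87×10⁻⁴ K⁻¹
0–250 m: 1.5 × 2.8×10⁻⁴ × 250 = 0.10500 m
250–540 m: 290 × 0.81 × 0.87×10⁻⁴ = 0.0204363 m
Δh = 0.10500 + 0.0204363 = 0.1254363 m ≈ 125 mm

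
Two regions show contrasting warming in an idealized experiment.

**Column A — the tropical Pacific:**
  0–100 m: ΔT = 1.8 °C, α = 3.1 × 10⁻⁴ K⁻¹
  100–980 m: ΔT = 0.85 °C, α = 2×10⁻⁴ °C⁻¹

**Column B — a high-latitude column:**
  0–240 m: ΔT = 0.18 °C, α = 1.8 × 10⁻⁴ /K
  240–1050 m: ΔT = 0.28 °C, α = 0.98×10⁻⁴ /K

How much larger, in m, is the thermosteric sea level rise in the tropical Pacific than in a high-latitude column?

Δh_A − Δh_B ≈ 0.18 m

A 0–100 m: 1.8 × 3.1×10⁻⁴ × 100 = 0.05580 m
A Layer 2: 0.85 × 880 × 2×10⁻⁴ = 0.14960 m
A total: 0.20540 m
B 0.18 × 1.8×10⁻⁴ × 240 = 0.007776 m
B Layer 2: 0.98×10⁻⁴ × 810 × 0.28 = 0.0222264 m
B total: 0.0300024 m
Difference: 0.20540 − 0.0300024 = 0.1753976 m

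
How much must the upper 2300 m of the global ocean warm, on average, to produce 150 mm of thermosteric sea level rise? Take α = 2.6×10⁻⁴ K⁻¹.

ΔT = Δh/(αH) = 0.15 / (2.6×10⁻⁴ × 2300) ≈ 0.2508 K

about 0.251 K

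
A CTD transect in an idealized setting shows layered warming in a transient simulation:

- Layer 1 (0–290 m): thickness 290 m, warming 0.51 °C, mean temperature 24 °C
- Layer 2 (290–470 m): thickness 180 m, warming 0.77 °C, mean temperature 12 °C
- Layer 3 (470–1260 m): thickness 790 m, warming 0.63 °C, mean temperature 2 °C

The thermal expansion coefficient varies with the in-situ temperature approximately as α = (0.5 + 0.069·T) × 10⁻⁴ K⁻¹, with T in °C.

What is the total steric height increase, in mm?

Layer 1: α = (0.5 + 0.069×24)×10⁻⁴ = 2.156×10⁻⁴ K⁻¹
Layer 2: α = (0.5 + 0.069×12)×10⁻⁴ = 1.328×10⁻⁴ K⁻¹
Layer 3: α = (0.5 + 0.069×2)×10⁻⁴ = 0.638×10⁻⁴ K⁻¹
2.156×10⁻⁴ × 290 × 0.51 = 0.03188724 m
180 × 1.328×10⁻⁴ × 0.77 = 0.01840608 m
Layer 3: 790 × 0.638×10⁻⁴ × 0.63 = 0.03175326 m
Δh = 0.03188724 + 0.01840608 + 0.03175326 = 0.08204658 m ≈ 82 mm

82 mm of thermosteric rise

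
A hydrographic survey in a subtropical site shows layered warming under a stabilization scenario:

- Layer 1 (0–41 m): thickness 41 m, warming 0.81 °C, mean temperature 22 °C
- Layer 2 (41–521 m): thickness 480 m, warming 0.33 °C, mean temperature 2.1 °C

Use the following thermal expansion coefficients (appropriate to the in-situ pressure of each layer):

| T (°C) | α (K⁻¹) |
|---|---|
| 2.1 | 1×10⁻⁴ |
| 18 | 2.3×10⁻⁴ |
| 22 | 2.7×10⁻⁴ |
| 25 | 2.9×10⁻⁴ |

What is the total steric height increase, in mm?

Layer 1 at 22 °C → α = 2.7×10⁻⁴ K⁻¹
Layer 2 at 2.1 °C → α = 1×10⁻⁴ K⁻¹
41 × 0.81 × 2.7×10⁻⁴ = 0.0089667 m
Layer 2: 480 × 0.33 × 1×10⁻⁴ = 0.01584 m
Δh = 0.0089667 + 0.01584 = 0.0248067 m

about 24.8 mm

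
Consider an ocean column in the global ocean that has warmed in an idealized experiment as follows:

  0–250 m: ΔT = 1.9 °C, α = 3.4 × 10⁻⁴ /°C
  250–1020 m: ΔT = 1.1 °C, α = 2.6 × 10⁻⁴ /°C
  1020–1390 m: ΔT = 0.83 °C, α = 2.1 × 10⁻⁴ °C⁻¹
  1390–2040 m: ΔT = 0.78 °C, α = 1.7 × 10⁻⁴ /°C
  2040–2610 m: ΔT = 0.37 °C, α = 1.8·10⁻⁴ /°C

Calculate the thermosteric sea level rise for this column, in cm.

about 57.0 cm

3.4×10⁻⁴ × 250 × 1.9 = 0.16150 m
250–1020 m: 770 × 1.1 × 2.6×10⁻⁴ = 0.22022 m
370 × 2.1×10⁻⁴ × 0.83 = 0.064491 m
Layer 4: 650 × 1.7×10⁻⁴ × 0.78 = 0.08619 m
Layer 5: 0.37 × 1.8×10⁻⁴ × 570 = 0.037962 m
Δh = 0.16150 + 0.22022 + 0.064491 + 0.08619 + 0.037962 = 0.570363 m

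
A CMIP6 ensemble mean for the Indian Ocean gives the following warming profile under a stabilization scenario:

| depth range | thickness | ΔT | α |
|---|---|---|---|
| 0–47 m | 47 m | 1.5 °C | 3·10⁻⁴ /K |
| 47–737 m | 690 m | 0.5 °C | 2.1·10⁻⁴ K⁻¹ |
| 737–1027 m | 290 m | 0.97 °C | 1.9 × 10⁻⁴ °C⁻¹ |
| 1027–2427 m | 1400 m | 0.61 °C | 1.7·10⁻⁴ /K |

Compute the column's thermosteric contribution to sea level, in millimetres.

Δh ≈ 290 mm

Layer 1: 47 × 1.5 × 3×10⁻⁴ = 0.02115 m
47–737 m: 0.5 × 2.1×10⁻⁴ × 690 = 0.07245 m
Layer 3: 0.97 × 290 × 1.9×10⁻⁴ = 0.053447 m
1400 × 1.7×10⁻⁴ × 0.61 = 0.14518 m
Δh = 0.02115 + 0.07245 + 0.053447 + 0.14518 = 0.292227 m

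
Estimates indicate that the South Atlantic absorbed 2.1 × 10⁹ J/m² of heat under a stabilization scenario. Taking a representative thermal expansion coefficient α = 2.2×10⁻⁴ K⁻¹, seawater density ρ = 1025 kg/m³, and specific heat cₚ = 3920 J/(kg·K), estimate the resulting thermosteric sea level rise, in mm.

Δh = αQ/(ρcₚ) = 2.2×10⁻⁴ × 2.1×10⁹ / (1025 × 3920) ≈ 0.11498 m

Δh ≈ 115 mm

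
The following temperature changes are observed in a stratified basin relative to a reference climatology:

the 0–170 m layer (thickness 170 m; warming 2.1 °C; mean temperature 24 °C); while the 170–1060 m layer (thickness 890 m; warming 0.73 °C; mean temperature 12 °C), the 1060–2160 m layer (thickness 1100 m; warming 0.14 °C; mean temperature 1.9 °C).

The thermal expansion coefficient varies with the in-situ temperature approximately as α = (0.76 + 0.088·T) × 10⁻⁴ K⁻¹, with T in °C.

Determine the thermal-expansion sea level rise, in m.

Layer 1: α = (0.76 + 0.088×24)×10⁻⁴ = 2.872×10⁻⁴ K⁻¹
Layer 2: α = (0.76 + 0.088×12)×10⁻⁴ = 1.816×10⁻⁴ K⁻¹
Layer 3: α = (0.76 + 0.088×1.9)×10⁻⁴ = 0.9272×10⁻⁴ K⁻¹
2.1 × 2.872×10⁻⁴ × 170 = 0.1025304 m
0.73 × 890 × 1.816×10⁻⁴ = 0.11798552 m
1060–2160 m: 1100 × 0.14 × 0.9272×10⁻⁴ = 0.01427888 m
Δh = 0.1025304 + 0.11798552 + 0.01427888 = 0.2347948 m ≈ 0.235 m

0.235 m of thermosteric rise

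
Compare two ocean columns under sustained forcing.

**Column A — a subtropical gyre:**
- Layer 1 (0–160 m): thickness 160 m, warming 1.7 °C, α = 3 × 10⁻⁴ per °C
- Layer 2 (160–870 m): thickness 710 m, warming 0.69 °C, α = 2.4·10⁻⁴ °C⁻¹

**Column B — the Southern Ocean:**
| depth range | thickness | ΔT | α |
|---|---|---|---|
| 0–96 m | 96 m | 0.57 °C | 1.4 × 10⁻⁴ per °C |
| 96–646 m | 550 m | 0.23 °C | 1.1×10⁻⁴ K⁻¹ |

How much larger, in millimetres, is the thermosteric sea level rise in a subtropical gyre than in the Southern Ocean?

Δh_A − Δh_B ≈ 178 mm

A 160 × 3×10⁻⁴ × 1.7 = 0.08160 m
A 160–870 m: 710 × 2.4×10⁻⁴ × 0.69 = 0.117576 m
A total: 0.199176 m
B Layer 1: 1.4×10⁻⁴ × 96 × 0.57 = 0.0076608 m
B Layer 2: 550 × 1.1×10⁻⁴ × 0.23 = 0.013915 m
B total: 0.0215758 m
Difference: 0.199176 − 0.0215758 = 0.1776002 m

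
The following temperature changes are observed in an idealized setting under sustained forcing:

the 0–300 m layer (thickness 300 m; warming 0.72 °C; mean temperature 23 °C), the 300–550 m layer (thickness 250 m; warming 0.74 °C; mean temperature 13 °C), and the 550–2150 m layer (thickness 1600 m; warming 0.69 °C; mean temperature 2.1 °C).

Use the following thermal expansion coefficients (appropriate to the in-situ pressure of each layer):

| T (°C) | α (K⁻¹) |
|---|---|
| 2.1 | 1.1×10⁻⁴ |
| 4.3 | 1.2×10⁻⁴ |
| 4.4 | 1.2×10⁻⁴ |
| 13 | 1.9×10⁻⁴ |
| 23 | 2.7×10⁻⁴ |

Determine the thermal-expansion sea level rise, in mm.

about 215 mm

Layer 1 at 23 °C → α = 2.7×10⁻⁴ K⁻¹
Layer 2 at 13 °C → α = 1.9×10⁻⁴ K⁻¹
Layer 3 at 2.1 °C → α = 1.1×10⁻⁴ K⁻¹
0–300 m: 300 × 0.72 × 2.7×10⁻⁴ = 0.05832 m
0.74 × 1.9×10⁻⁴ × 250 = 0.03515 m
Layer 3: 0.69 × 1.1×10⁻⁴ × 1600 = 0.12144 m
Δh = 0.05832 + 0.03515 + 0.12144 = 0.21491 m ≈ 215 mm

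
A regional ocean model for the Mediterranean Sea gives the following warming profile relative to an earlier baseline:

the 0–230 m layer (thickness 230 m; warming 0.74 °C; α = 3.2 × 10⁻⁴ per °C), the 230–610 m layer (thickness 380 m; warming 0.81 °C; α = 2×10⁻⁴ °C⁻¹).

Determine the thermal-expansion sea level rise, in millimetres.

about 116 mm

0–230 m: 3.2×10⁻⁴ × 230 × 0.74 = 0.054464 m
Layer 2: 0.81 × 2×10⁻⁴ × 380 = 0.06156 m
Δh = 0.054464 + 0.06156 = 0.116024 m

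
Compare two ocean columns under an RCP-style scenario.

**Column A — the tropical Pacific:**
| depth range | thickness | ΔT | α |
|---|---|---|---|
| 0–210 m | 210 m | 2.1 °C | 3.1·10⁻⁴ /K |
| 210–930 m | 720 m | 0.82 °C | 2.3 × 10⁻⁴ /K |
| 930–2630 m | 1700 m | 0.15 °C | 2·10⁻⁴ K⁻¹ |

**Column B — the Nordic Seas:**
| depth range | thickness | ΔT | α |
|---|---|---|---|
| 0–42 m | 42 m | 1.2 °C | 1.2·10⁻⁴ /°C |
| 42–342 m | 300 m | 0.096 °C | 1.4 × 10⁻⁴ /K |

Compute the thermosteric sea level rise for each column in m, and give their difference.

Δh_A ≈ 0.32 m, Δh_B ≈ 0.010 m; difference ≈ 0.31 m

A 210 × 2.1 × 3.1×10⁻⁴ = 0.13671 m
A 2.3×10⁻⁴ × 720 × 0.82 = 0.135792 m
A 930–2630 m: 0.15 × 1700 × 2×10⁻⁴ = 0.05100 m
A total: 0.323502 m
B Layer 1: 1.2×10⁻⁴ × 1.2 × 42 = 0.006048 m
B 300 × 0.096 × 1.4×10⁻⁴ = 0.004032 m
B total: 0.01008 m
Difference: 0.323502 − 0.01008 = 0.313422 m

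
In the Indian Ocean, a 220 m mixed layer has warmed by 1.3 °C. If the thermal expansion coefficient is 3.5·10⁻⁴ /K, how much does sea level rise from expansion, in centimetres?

Δh = αΔT·H = 3.5×10⁻⁴ × 1.3 × 220 = 0.10010 m

10 cm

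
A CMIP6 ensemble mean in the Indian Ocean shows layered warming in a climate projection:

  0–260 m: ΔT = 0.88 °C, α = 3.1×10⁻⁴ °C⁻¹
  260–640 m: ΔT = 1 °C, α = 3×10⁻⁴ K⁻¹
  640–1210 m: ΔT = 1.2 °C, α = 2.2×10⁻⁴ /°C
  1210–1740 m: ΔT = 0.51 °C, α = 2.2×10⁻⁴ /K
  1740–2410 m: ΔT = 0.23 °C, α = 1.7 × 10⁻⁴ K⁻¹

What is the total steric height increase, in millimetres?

Δh ≈ 421 mm

0–260 m: 0.88 × 3.1×10⁻⁴ × 260 = 0.070928 m
3×10⁻⁴ × 380 × 1 = 0.11400 m
1.2 × 2.2×10⁻⁴ × 570 = 0.15048 m
Layer 4: 2.2×10⁻⁴ × 530 × 0.51 = 0.059466 m
0.23 × 1.7×10⁻⁴ × 670 = 0.026197 m
Δh = 0.070928 + 0.11400 + 0.15048 + 0.059466 + 0.026197 = 0.421071 m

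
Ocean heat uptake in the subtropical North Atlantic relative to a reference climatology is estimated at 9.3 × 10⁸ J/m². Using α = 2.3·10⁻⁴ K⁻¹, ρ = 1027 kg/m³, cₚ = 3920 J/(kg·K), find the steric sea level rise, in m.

0.053 m of thermosteric rise

Δh = αQ/(ρcₚ) = 2.3×10⁻⁴ × 9.3×10⁸ / (1027 × 3920) ≈ 0.053132 m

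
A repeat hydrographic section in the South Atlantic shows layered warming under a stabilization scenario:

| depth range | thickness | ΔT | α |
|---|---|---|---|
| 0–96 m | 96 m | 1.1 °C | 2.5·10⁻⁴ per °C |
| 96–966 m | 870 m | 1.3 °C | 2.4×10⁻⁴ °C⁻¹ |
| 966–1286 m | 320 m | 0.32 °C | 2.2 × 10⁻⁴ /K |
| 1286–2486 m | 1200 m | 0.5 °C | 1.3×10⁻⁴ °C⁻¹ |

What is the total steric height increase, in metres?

about 0.398 m

96 × 2.5×10⁻⁴ × 1.1 = 0.02640 m
1.3 × 870 × 2.4×10⁻⁴ = 0.27144 m
Layer 3: 320 × 0.32 × 2.2×10⁻⁴ = 0.022528 m
1286–2486 m: 1.3×10⁻⁴ × 1200 × 0.5 = 0.07800 m
Δh = 0.02640 + 0.27144 + 0.022528 + 0.07800 = 0.398368 m ≈ 0.398 m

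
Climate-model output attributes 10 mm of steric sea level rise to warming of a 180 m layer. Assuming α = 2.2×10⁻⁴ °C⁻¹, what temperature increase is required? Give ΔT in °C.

ΔT ≈ 0.253 °C

ΔT = Δh/(αH) = 0.01 / (2.2×10⁻⁴ × 180) ≈ 0.2525 °C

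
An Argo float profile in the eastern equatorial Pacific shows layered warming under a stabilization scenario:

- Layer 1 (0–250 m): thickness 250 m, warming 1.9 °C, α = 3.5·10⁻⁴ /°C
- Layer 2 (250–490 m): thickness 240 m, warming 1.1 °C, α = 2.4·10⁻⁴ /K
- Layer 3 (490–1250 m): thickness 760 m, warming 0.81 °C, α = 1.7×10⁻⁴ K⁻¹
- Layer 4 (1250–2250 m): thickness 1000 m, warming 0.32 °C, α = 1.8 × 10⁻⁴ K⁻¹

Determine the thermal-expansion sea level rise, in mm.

about 392 mm

Layer 1: 250 × 1.9 × 3.5×10⁻⁴ = 0.16625 m
Layer 2: 240 × 2.4×10⁻⁴ × 1.1 = 0.06336 m
490–1250 m: 1.7×10⁻⁴ × 760 × 0.81 = 0.104652 m
Layer 4: 0.32 × 1000 × 1.8×10⁻⁴ = 0.05760 m
Δh = 0.16625 + 0.06336 + 0.104652 + 0.05760 = 0.391862 m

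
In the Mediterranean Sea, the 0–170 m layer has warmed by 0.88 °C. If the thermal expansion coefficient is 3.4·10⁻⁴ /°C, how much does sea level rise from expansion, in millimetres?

Δh = αΔT·H = 3.4×10⁻⁴ × 0.88 × 170 = 0.050864 m

Δh ≈ 50.9 mm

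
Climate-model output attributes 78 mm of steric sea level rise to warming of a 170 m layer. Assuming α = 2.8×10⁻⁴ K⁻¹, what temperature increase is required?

ΔT = Δh/(αH) = 0.078 / (2.8×10⁻⁴ × 170) ≈ 1.639 K

1.6 K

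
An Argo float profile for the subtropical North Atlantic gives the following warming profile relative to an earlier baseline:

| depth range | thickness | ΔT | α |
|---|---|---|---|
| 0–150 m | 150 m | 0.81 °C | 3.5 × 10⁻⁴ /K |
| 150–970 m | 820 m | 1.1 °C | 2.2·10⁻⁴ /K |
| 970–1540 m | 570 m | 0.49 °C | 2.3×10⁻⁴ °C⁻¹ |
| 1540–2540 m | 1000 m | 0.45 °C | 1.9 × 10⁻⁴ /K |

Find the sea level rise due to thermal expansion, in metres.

Δh ≈ 0.391 m

0–150 m: 3.5×10⁻⁴ × 150 × 0.81 = 0.042525 m
Layer 2: 820 × 2.2×10⁻⁴ × 1.1 = 0.19844 m
970–1540 m: 570 × 2.3×10⁻⁴ × 0.49 = 0.064239 m
1000 × 0.45 × 1.9×10⁻⁴ = 0.08550 m
Δh = 0.042525 + 0.19844 + 0.064239 + 0.08550 = 0.390704 m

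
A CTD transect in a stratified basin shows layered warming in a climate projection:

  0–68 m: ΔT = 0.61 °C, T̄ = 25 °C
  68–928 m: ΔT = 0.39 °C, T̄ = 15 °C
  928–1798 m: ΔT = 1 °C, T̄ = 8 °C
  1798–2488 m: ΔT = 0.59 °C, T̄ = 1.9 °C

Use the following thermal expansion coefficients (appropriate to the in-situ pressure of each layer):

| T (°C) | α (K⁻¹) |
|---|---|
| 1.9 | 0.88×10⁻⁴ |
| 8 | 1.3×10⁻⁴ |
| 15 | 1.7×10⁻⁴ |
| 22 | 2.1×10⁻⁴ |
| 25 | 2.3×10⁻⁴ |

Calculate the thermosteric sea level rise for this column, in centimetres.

Layer 1 at 25 °C → α = 2.3×10⁻⁴ K⁻¹
Layer 2 at 15 °C → α = 1.7×10⁻⁴ K⁻¹
Layer 3 at 8 °C → α = 1.3×10⁻⁴ K⁻¹
Layer 4 at 1.9 °C → α = 0.88×10⁻⁴ K⁻¹
0–68 m: 68 × 2.3×10⁻⁴ × 0.61 = 0.0095404 m
0.39 × 1.7×10⁻⁴ × 860 = 0.057018 m
1 × 870 × 1.3×10⁻⁴ = 0.11310 m
690 × 0.59 × 0.88×10⁻⁴ = 0.0358248 m
Δh = 0.0095404 + 0.057018 + 0.11310 + 0.0358248 = 0.2154832 m ≈ 22 cm

about 22 cm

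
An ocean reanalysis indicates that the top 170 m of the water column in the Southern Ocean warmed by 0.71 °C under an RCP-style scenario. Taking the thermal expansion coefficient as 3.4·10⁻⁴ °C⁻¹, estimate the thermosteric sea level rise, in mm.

Δh = 41.0 mm

Δh = αΔT·H = 3.4×10⁻⁴ × 0.71 × 170 = 0.041038 m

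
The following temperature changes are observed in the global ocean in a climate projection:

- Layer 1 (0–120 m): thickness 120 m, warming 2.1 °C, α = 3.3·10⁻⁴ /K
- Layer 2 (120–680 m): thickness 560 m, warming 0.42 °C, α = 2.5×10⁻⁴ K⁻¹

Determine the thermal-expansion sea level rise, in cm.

0–120 m: 2.1 × 120 × 3.3×10⁻⁴ = 0.08316 m
560 × 2.5×10⁻⁴ × 0.42 = 0.05880 m
Δh = 0.08316 + 0.05880 = 0.14196 m ≈ 14 cm

Δh ≈ 14 cm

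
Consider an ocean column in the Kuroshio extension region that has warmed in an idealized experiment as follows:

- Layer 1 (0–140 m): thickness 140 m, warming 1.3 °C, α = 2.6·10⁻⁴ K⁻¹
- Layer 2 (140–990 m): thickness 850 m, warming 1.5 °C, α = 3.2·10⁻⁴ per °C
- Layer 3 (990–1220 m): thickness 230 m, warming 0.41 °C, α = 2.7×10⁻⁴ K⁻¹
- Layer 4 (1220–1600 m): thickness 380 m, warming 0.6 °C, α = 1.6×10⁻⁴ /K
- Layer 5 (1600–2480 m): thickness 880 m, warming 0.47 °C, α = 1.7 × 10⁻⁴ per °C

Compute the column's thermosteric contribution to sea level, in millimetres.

about 590 mm

2.6×10⁻⁴ × 1.3 × 140 = 0.04732 m
3.2×10⁻⁴ × 850 × 1.5 = 0.40800 m
Layer 3: 230 × 0.41 × 2.7×10⁻⁴ = 0.025461 m
0.6 × 380 × 1.6×10⁻⁴ = 0.03648 m
0.47 × 880 × 1.7×10⁻⁴ = 0.070312 m
Δh = 0.04732 + 0.40800 + 0.025461 + 0.03648 + 0.070312 = 0.587573 m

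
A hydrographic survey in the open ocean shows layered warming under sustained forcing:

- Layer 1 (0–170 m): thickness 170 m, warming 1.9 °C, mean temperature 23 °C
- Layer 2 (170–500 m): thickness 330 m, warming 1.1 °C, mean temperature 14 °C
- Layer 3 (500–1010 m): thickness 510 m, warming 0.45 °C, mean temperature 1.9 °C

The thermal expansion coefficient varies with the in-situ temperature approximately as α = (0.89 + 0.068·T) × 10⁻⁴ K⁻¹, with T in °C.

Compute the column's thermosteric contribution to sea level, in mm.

Layer 1: α = (0.89 + 0.068×23)×10⁻⁴ = 2.454×10⁻⁴ K⁻¹
Layer 2: α = (0.89 + 0.068×14)×10⁻⁴ = 1.842×10⁻⁴ K⁻¹
Layer 3: α = (0.89 + 0.068×1.9)×10⁻⁴ = 1.0192×10⁻⁴ K⁻¹
2.454×10⁻⁴ × 1.9 × 170 = 0.0792642 m
1.842×10⁻⁴ × 330 × 1.1 = 0.0668646 m
1.0192×10⁻⁴ × 0.45 × 510 = 0.02339064 m
Δh = 0.0792642 + 0.0668646 + 0.02339064 = 0.16951944 m ≈ 170 mm

Δh ≈ 170 mm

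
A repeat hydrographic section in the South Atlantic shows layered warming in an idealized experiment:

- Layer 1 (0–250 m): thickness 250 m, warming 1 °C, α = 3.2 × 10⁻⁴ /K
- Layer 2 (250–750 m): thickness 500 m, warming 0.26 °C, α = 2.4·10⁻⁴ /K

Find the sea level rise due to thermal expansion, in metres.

Δh ≈ 0.111 m

Layer 1: 3.2×10⁻⁴ × 1 × 250 = 0.08000 m
0.26 × 2.4×10⁻⁴ × 500 = 0.03120 m
Δh = 0.08000 + 0.03120 = 0.11120 m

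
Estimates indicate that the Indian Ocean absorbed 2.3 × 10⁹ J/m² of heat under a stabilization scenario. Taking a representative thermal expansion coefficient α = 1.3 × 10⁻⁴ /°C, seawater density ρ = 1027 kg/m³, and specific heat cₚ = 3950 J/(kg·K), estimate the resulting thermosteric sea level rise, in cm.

Δh ≈ 7.37 cm

Δh = αQ/(ρcₚ) = 1.3×10⁻⁴ × 2.3×10⁹ / (1027 × 3950) ≈ 0.073706 m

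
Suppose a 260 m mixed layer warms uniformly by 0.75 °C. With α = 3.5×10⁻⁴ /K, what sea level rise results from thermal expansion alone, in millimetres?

Δh = αΔT·H = 3.5×10⁻⁴ × 0.75 × 260 = 0.06825 m

68 mm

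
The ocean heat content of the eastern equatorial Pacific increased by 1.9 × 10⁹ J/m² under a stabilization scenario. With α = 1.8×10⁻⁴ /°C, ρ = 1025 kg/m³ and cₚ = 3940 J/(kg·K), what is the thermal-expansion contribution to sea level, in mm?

about 84.7 mm

Δh = αQ/(ρcₚ) = 1.8×10⁻⁴ × 1.9×10⁹ / (1025 × 3940) ≈ 0.084685 m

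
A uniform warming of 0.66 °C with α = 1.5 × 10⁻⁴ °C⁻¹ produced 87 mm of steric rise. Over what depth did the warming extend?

H = Δh/(αΔT) = 0.087 / (1.5×10⁻⁴ × 0.66) ≈ 878.8 m

879 m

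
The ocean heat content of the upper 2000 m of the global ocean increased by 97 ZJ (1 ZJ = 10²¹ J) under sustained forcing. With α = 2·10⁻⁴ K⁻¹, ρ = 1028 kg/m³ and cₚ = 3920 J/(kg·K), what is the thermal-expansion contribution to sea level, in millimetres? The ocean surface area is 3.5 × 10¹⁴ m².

Per unit area: Q = 97×10²¹ / (3.5×10¹⁴) ≈ 2.771×10⁸ J/m²
Δh = αQ/(ρcₚ) = 2×10⁻⁴ × 2.771×10⁸ / (1028 × 3920) ≈ 0.013753 m

Δh ≈ 13.8 mm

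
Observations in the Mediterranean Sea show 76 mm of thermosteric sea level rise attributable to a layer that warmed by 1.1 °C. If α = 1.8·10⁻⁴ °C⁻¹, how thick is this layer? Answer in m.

H = Δh/(αΔT) = 0.076 / (1.8×10⁻⁴ × 1.1) ≈ 383.8 m

H ≈ 384 m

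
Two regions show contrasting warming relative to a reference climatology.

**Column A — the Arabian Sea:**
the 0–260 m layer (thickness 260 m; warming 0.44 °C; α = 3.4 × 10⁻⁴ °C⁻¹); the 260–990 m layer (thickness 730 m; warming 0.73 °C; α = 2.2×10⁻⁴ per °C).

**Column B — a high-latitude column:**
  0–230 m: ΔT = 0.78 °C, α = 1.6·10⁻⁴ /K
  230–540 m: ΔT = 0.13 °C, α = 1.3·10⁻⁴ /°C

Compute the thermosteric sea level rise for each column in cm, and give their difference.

A: 16 cm; B: 3.4 cm; difference 12 cm

A Layer 1: 0.44 × 260 × 3.4×10⁻⁴ = 0.038896 m
A 260–990 m: 0.73 × 2.2×10⁻⁴ × 730 = 0.117238 m
A total: 0.156134 m
B Layer 1: 230 × 0.78 × 1.6×10⁻⁴ = 0.028704 m
B Layer 2: 310 × 0.13 × 1.3×10⁻⁴ = 0.005239 m
B total: 0.033943 m
Difference: 0.156134 − 0.033943 = 0.122191 m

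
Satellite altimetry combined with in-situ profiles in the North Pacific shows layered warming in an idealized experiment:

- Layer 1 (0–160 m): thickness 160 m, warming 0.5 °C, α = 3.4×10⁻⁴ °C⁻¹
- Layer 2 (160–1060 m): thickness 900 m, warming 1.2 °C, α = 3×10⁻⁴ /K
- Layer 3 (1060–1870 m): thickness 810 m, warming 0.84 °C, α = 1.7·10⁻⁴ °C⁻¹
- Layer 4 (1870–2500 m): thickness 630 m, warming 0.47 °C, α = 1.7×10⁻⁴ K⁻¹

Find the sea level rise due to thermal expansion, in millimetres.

0–160 m: 160 × 0.5 × 3.4×10⁻⁴ = 0.02720 m
160–1060 m: 3×10⁻⁴ × 1.2 × 900 = 0.32400 m
1060–1870 m: 810 × 0.84 × 1.7×10⁻⁴ = 0.115668 m
Layer 4: 1.7×10⁻⁴ × 0.47 × 630 = 0.050337 m
Δh = 0.02720 + 0.32400 + 0.115668 + 0.050337 = 0.517205 m ≈ 520 mm

about 520 mm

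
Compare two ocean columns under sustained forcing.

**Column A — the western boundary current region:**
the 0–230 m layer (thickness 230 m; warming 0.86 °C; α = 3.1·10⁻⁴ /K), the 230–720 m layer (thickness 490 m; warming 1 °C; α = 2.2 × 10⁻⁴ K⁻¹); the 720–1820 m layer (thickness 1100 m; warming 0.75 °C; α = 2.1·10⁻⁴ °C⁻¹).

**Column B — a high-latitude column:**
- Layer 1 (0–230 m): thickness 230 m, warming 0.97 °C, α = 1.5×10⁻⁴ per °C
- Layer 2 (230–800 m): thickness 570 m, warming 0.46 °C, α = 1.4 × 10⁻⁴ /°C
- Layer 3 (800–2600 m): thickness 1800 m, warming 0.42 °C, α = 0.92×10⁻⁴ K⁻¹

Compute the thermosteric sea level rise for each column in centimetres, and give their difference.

A 3.1×10⁻⁴ × 230 × 0.86 = 0.061318 m
A Layer 2: 1 × 490 × 2.2×10⁻⁴ = 0.10780 m
A 2.1×10⁻⁴ × 0.75 × 1100 = 0.17325 m
A total: 0.342368 m
B 0.97 × 230 × 1.5×10⁻⁴ = 0.033465 m
B Layer 2: 0.46 × 1.4×10⁻⁴ × 570 = 0.036708 m
B 800–2600 m: 0.42 × 1800 × 0.92×10⁻⁴ = 0.069552 m
B total: 0.139725 m
Difference: 0.342368 − 0.139725 = 0.202643 m

Δh_A ≈ 34 cm, Δh_B ≈ 14 cm; difference ≈ 20 cm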